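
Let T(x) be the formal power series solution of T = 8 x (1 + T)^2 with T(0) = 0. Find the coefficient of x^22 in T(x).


Apply the Lagrange inversion formula: if T = 8 x * phi(T) with phi(t) = (1 + t)^2, then [x^n] T = 8^n * (1/n) [t^(n-1)] phi(t)^n = 8^n * (1/n) [t^(n-1)] (1 + t)^(2n) = 8^n * (1/n) C(2n, n-1).
Using the identity C(2n, n-1) = C(2n, n) * n / (n+1), the unscaled factor equals C(2n, n) / (n+1) = C_n, the n-th Catalan number.
For n = 22: C_22 = C(44, 22) / 23 = 2104098963720/23 = 91482563640.
With the 8^22 = 73786976294838206464 factor, the coefficient is 73786976294838206464 * 91482563640 = 6750221754695707626346339368960.

6750221754695707626346339368960


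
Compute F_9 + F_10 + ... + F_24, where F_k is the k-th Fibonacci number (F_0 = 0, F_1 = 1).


Use the identity sum_{k=0}^{N} F_k = F_{N+2} - 1 (which follows from F_{k+2} - F_{k+1} = F_k). Then
sum_{k=9}^{24} F_k = (F_{26} - 1) - (F_{10} - 1) = F_{26} - F_{10}.
Computing: F_{26} = 121393, F_{10} = 55, so
Sum = 121393 - 55 = 121338.

121338


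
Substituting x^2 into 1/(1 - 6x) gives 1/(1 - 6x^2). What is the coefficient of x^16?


The coefficient of x^(2m) in 1/(1 - 6x^2) is 6^m.
With n = 16 = 2*8, the coefficient is 6^8 = 1679616.

1679616


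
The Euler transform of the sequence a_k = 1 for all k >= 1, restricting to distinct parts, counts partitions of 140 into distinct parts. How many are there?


Partitions of 140 into distinct parts can be computed via generating function.
Product (1+x)(1+x^2)(1+x^3)...
The coefficient of x^140 = 9617150

9617150


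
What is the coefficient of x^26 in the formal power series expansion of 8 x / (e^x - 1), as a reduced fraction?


The exponential generating function for Bernoulli numbers is
x / (e^x - 1) = sum_{k>=0} B_k x^k / k!.
So the coefficient of x^26 in 8 x / (e^x - 1) is 8 B_26 / 26!.
Computing: B_26 = 8553103/6, 26! = 403291461126605635584000000, giving
8 * 8553103/6 / 403291461126605635584000000 = 657931/23266815064996478976000000.

657931/23266815064996478976000000


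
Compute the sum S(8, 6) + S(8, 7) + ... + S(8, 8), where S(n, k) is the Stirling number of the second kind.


By definition, S(n, k) counts partitions of an n-set into exactly k nonempty blocks.
Computing row n = 8 for k = 6..8:
S(8, k): 266, 28, 1
Sum = 295.

295


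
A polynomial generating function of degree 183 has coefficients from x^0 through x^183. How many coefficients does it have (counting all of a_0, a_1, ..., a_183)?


A polynomial of degree 183 takes the form a_0 + a_1 x + ... + a_183 x^183.
The number of coefficients is 183 + 1 = 184.

184


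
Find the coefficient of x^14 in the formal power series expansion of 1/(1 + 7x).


Write 1/(1 + c x) = 1/(1 - (-c) x) and apply the geometric-series identity
1/(1 - y) = sum_{k>=0} y^k to get 1/(1 + c x) = sum_{k>=0} (-c)^k x^k.
So the coefficient of x^k is (-c)^k = (-1)^k * c^k.
Here c = 7 and k = 14:
(-7)^14 = 1 * 678223072849 = 678223072849

678223072849


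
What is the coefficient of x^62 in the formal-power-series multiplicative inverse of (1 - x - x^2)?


Let the inverse be f(x) = sum_{k>=0} a_k x^k. From f(x) * (1 - x - x^2) = 1 and matching coefficients:
 x^0: a_0 = 1.
 x^1: a_1 - a_0 = 0, so a_1 = 1.
 x^k (k >= 2): a_k - a_{k-1} - a_{k-2} = 0, i.e. a_k = a_{k-1} + a_{k-2}.
This is the Fibonacci-type recurrence shifted so that a_0 = a_1 = 1.
Iterating: a_0=1, a_1=1, a_2=2, a_3=3, a_4=5, a_5=8, a_6=13, a_7=21, a_8=34, a_9=55, ...
a_62 = 6557470319842.

6557470319842


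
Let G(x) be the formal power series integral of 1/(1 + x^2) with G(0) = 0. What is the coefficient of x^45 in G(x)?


1/(1 + x^2) = sum_{j>=0} (-1)^j x^(2j). Integrating termwise with G(0) = 0:
G(x) = sum_{j>=0} (-1)^j x^(2j+1) / (2j+1) = arctan(x).
Only odd powers are nonzero. For x^45 write 45 = 2*22 + 1, giving
(-1)^22 / 45 = 1/45 = 1/45.

1/45


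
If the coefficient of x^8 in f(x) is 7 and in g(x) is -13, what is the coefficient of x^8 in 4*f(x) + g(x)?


Scalar multiplication scales coefficients: 4 * 7 = 28.
Then add the g coefficient: 28 + -13
= 15

15


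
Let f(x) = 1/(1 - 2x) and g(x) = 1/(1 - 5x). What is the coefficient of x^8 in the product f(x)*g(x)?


The coefficient of x^n in f*g is the Cauchy product: sum_{k=0}^{n} a^k * b^(n-k).
With a=2, b=5, n=8:
sum_{k=0}^{8} 2^k * 5^(8-k)
= 650871

650871


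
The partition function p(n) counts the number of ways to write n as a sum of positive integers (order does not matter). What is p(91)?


Using the generating function prod_{k>=1} 1/(1-x^k), we compute p(91).
By dynamic programming over parts 1 through 91:
p(91) = 64112359

64112359


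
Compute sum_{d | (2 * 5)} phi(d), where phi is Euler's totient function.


First, 2 * 5 = 10. One classical identity is sum_{d | n} phi(d) = n (each k in [1, n] has a unique gcd with n, and among the k's with gcd(k, n) = n/d there are phi(d) of them). So the sum equals 10. We also verify directly:
Divisors of 10: 1, 2, 5, 10.
phi values: 1, 1, 4, 4.
Sum = 10.

10


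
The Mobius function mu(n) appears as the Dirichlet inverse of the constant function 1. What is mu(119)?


119 = 7 * 17 (all distinct primes).
mu(119) = (-1)^2 = 1

1


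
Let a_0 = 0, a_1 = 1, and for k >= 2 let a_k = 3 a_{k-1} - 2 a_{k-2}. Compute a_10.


Iterating the recurrence forward:
a_0 = 0
a_1 = 1
a_2 = 3*1 - 2*0 = 3
a_3 = 3*3 - 2*1 = 7
a_4 = 3*7 - 2*3 = 15
a_5 = 3*15 - 2*7 = 31
a_6 = 3*31 - 2*15 = 63
a_7 = 3*63 - 2*31 = 127
a_8 = 3*127 - 2*63 = 255
a_9 = 3*255 - 2*127 = 511
a_10 = 3*511 - 2*255 = 1023
So a_10 = 1023.

1023


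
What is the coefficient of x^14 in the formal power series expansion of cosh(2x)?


The Maclaurin series is cosh(t) = sum_{m>=0} t^(2m) / (2m)!, so substituting t = 2x, only even powers of x are nonzero, with coefficient of x^(2m) equal to 2^(2m) / (2m)!.
For x^14 the coefficient is 2^14/14! = 16384/87178291200 = 8/42567525.

8/42567525


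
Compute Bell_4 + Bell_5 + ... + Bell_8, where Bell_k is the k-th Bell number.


Recall Bell_k counts set partitions of a k-set (with Bell_0 = 1 by convention).
Bell_4 through Bell_8: 15, 52, 203, 877, 4140
Sum = 15 + 52 + 203 + 877 + 4140 = 5287.

5287


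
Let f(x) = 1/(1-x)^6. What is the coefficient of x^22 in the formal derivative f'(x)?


Differentiate: d/dx [ 1/(1-x)^r ] = r / (1-x)^(r+1).
Here r = 6, so f'(x) = 6 / (1-x)^7.
The expansion of 1/(1-x)^(r+1) has coefficient of x^n equal to C(n+r, r).
So the coefficient of x^22 in f'(x) is
6 * C(28, 6) = 6 * 376740 = 2260440

2260440


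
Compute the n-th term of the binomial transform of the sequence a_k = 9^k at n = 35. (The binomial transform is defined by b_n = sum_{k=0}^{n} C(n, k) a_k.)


With a_k = 9^k, b_n = sum_{k=0}^{n} C(n, k) 9^k = (1 + 9)^n by the binomial theorem.
For n = 35: (1 + 9)^35 = 10^35 = 100000000000000000000000000000000000.

100000000000000000000000000000000000


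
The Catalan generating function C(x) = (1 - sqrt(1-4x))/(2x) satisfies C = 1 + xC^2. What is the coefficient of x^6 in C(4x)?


Substituting x -> 4x scales the n-th coefficient by 4^n, so [x^6] C(4x) = 4^6 * C_6.
C_6 = C(2*6, 6)/(7) = 924/7 = 132.
So 4^6 * 132 = 4096 * 132 = 540672.

540672


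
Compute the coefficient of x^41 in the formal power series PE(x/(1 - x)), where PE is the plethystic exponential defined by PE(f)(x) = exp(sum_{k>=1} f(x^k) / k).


For f(x) = x/(1 - x) we have
sum_{k>=1} f(x^k) / k = sum_{k>=1} (1/k) * x^k / (1 - x^k) = sum_{k, m >= 1} x^(k m) / k,
which after exponentiating simplifies to
PE(x/(1 - x)) = prod_{k>=1} 1 / (1 - x^k).
This is the generating function for the partition function p(n), so the coefficient of x^41 is p(41).
Computing p(41) by dynamic programming over parts 1, 2, ..., 41: p(41) = 44583.

44583


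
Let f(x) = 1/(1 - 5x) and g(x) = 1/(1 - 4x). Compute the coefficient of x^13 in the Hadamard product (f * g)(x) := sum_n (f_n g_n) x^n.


f has coefficients f_k = 5^k and g has coefficients g_k = 4^k, so the Hadamard product has coefficient (f*g)_k = 5^k * 4^k = 20^k.
For k = 13: 20^13 = 81920000000000000.

81920000000000000


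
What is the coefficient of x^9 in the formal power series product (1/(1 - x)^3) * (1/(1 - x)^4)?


Combine the factors: (1/(1 - x)^3) * (1/(1 - x)^4) = 1/(1 - x)^7.
Then use 1/(1 - x)^r = sum_{k>=0} C(k + r - 1, r - 1) x^k with r = 7 and k = 9:
C(15, 6) = 5005.

5005


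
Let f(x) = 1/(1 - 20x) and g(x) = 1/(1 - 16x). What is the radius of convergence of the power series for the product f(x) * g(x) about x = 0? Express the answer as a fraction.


The radius of 1/(1 - 20x) is 1/20 (nearest singularity at x = 1/20), and the radius of 1/(1 - 16x) is 1/16.
The product f(x)*g(x) = 1/((1 - 20x)(1 - 16x)) has singularities at both 1/20 and 1/16, so its radius of convergence is the distance to the nearest one:
min(1/20, 1/16) = 1/20.

1/20


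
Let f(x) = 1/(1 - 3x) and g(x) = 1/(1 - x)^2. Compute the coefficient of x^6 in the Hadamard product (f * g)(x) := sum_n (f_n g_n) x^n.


f has coefficients f_k = 3^k. For g = 1/(1 - x)^2 the coefficient is g_k = C(k + 1, 1) = k + 1. The Hadamard coefficient is (f * g)_k = 3^k * (k + 1).
For k = 6: 3^6 * 7 = 729 * 7 = 5103.

5103


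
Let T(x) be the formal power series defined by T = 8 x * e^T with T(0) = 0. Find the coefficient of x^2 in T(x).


Apply the Lagrange inversion formula: if T = 8 x * phi(T) with phi(t) = e^t, then
[x^n] T = 8^n * (1/n) [t^(n-1)] phi(t)^n = 8^n * (1/n) [t^(n-1)] e^(n t) = 8^n * (1/n) * n^(n-1) / (n-1)! = 8^n * n^(n-1) / n!.
When c = 1 this is the Cayley count of rooted labeled trees on n vertices, divided by n!.
For n = 2: 8^2 * 2^1 / 2! = 64 * 2/2 = 64.

64


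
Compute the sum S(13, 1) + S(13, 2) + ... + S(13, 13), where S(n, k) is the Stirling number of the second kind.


By definition, S(n, k) counts partitions of an n-set into exactly k nonempty blocks.
Computing row n = 13 for k = 1..13:
S(13, k): 1, 4095, 261625, 2532530, 7508501, 9321312, 5715424, 1899612, 359502, 39325, 2431, 78, 1
Sum = 27644437. (This equals Bell_13 since the sum runs over all k.)

27644437


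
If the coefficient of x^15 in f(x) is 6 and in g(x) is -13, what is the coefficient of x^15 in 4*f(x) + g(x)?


Scalar multiplication scales coefficients: 4 * 6 = 24.
Then add the g coefficient: 24 + -13
= 11

11


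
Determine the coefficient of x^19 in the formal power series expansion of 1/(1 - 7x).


The geometric series identity gives 1/(1 - c x) = sum_{k>=0} c^k x^k, so the coefficient of x^k is c^k.
Here c = 7 and k = 19.
Computing: 7^19 = 11398895185373143

11398895185373143


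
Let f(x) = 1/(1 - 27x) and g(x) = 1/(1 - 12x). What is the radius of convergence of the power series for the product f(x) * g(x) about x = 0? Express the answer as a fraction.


The radius of 1/(1 - 27x) is 1/27 (nearest singularity at x = 1/27), and the radius of 1/(1 - 12x) is 1/12.
The product f(x)*g(x) = 1/((1 - 27x)(1 - 12x)) has singularities at both 1/27 and 1/12, so its radius of convergence is the distance to the nearest one:
min(1/27, 1/12) = 1/27.

1/27


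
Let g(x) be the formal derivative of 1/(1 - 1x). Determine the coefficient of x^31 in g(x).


Differentiate termwise: d/dx sum_{k>=0} 1^k x^k = sum_{k>=1} k 1^k x^(k-1) = sum_{j>=0} (j+1) 1^(j+1) x^j.
Equivalently, d/dx [1/(1 - 1x)] = 1/(1 - 1x)^2.
For j = 31: 32 * 1^32 = 32 * 1 = 32.

32


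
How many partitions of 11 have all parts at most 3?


Using the generating function (1-x)^(-1)(1-x^2)^(-1)(1-x^3)^(-1),
the coefficient of x^11 counts these restricted partitions.
Result = 16

16


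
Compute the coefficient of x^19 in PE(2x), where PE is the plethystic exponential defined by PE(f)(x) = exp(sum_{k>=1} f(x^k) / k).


With f(x) = 2x, the exponent is sum_{k>=1} 2 x^k / k = 2 * (-ln(1 - x)). Exponentiating:
PE(2x) = exp(-2 ln(1 - x)) = 1/(1 - x)^2.
By the negative binomial expansion, [x^n] 1/(1 - x)^2 = C(n + 1, 1).
For n = 19: C(20, 1) = 20.

20


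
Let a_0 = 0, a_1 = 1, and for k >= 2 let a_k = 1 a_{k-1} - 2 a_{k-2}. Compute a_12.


Iterating the recurrence forward:
a_0 = 0
a_1 = 1
a_2 = 1*1 - 2*0 = 1
a_3 = 1*1 - 2*1 = -1
a_4 = 1*-1 - 2*1 = -3
a_5 = 1*-3 - 2*-1 = -1
a_6 = 1*-1 - 2*-3 = 5
a_7 = 1*5 - 2*-1 = 7
a_8 = 1*7 - 2*5 = -3
a_9 = 1*-3 - 2*7 = -17
a_10 = 1*-17 - 2*-3 = -11
a_11 = 1*-11 - 2*-17 = 23
a_12 = 1*23 - 2*-11 = 45
So a_12 = 45.

45


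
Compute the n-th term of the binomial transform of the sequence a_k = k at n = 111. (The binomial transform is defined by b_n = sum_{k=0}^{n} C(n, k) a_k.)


With a_k = k, b_n = sum_{k=0}^{n} C(n, k) k. Using k * C(n, k) = n * C(n-1, k-1) gives b_n = n * sum_{k>=1} C(n-1, k-1) = n * 2^(n-1).
For n = 111: 111 * 2^110 = 111 * 1298074214633706907132624082305024 = 144086237824341466691721273135857664.

144086237824341466691721273135857664


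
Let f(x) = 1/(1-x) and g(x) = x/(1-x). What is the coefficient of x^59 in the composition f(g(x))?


First simplify the composition: f(g(x)) = 1/(1 - x/(1-x)) = (1-x)/((1-x) - x) = (1-x)/(1-2x).
Now extract the coefficient. Write (1-x)/(1-2x) = 1/(1-2x) - x/(1-2x).
The coefficient of x^n in 1/(1-2x) is 2^n, and in x/(1-2x) is 2^(n-1) (for n >= 1).
So the coefficient of x^59 is 2^59 - 2^58 = 576460752303423488 - 288230376151711744 = 288230376151711744.

288230376151711744


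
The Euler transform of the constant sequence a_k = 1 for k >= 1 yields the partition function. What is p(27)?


The Euler transform converts the sequence a_k = 1 into the number of integer partitions.
Using the recurrence or dynamic programming:
p(27) = 3010

3010


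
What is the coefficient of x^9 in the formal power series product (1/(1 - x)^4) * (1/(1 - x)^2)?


Combine the factors: (1/(1 - x)^4) * (1/(1 - x)^2) = 1/(1 - x)^6.
Then use 1/(1 - x)^r = sum_{k>=0} C(k + r - 1, r - 1) x^k with r = 6 and k = 9:
C(14, 5) = 2002.

2002


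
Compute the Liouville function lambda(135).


The Liouville function is lambda(k) = (-1)^Omega(k), where Omega(k) counts the prime factors of k with multiplicity.
Factoring: 135 = 3 * 3 * 3 * 5, so Omega(135) = 4.
lambda(135) = (-1)^4 = 1.

1


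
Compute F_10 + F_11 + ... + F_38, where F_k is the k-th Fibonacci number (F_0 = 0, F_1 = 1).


Use the identity sum_{k=0}^{N} F_k = F_{N+2} - 1 (which follows from F_{k+2} - F_{k+1} = F_k). Then
sum_{k=10}^{38} F_k = (F_{40} - 1) - (F_{11} - 1) = F_{40} - F_{11}.
Computing: F_{40} = 102334155, F_{11} = 89, so
Sum = 102334155 - 89 = 102334066.

102334066


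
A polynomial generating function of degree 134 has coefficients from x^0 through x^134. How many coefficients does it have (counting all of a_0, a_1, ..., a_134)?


A polynomial of degree 134 takes the form a_0 + a_1 x + ... + a_134 x^134.
The number of coefficients is 134 + 1 = 135.

135


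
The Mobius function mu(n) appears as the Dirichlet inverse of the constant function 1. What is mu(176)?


176 has a squared prime factor, so mu(176) = 0.
Factorization reveals a repeated prime.

0


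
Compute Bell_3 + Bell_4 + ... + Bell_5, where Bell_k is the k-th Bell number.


Recall Bell_k counts set partitions of a k-set (with Bell_0 = 1 by convention).
Bell_3 through Bell_5: 5, 15, 52
Sum = 5 + 15 + 52 = 72.

72


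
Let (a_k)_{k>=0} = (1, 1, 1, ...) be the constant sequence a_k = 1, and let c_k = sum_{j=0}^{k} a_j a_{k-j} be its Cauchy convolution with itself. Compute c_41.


Since a_j = 1 for all j >= 0, the convolution sum becomes
c_k = sum_{j=0}^{k} 1 * 1 = 1 * (k + 1).
Equivalently, the generating function of (a_k) is 1/(1 - x) and its square is 1/(1 - x)^2 = sum_{k>=0} 1(k + 1) x^k.
For k = 41: 1 * 42 = 42.

42


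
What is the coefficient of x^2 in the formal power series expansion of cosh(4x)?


The Maclaurin series is cosh(t) = sum_{m>=0} t^(2m) / (2m)!, so substituting t = 4x, only even powers of x are nonzero, with coefficient of x^(2m) equal to 4^(2m) / (2m)!.
For x^2 the coefficient is 4^2/2! = 16/2 = 8.

8


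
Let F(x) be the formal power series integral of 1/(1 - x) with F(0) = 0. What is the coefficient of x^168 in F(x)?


1/(1 - x) = sum_{k>=0} x^k. Integrating termwise and using F(0) = 0 gives
F(x) = sum_{k>=0} x^(k+1) / (k+1) = sum_{m>=1} x^m / m = -ln(1 - x).
So the coefficient of x^168 is 1/168 = 1/168.

1/168


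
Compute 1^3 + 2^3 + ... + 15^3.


This power sum has a closed form given by Faulhaber's formula
sum_{k=1}^{m} k^p = (1 / (p + 1)) * sum_{j=0}^{p} C(p + 1, j) B_j m^(p + 1 - j),
but for small m direct computation is fastest:
1 + 8 + 27 + 64 + 125 + 216 + 343 + 512 + 729 + 1000 + 1331 + 1728 + 2197 + 2744 + 3375 = 14400.

14400


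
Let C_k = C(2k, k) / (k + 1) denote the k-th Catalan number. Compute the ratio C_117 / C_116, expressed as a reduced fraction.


Using C_k = (2k)! / (k! (k+1)!), the ratio C_{k+1}/C_k simplifies to
C_{k+1}/C_k = [(2k+2)! / ((k+1)! (k+2)!)] * [k! (k+1)! / (2k)!]
 = (2k+2)(2k+1) / ((k+1)(k+2)) = 2(2k+1) / (k+2).
For k = 116: 2(2*116 + 1) / (116 + 2) = 466/118 = 233/59.

233/59


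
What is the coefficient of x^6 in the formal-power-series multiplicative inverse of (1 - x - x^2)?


Let the inverse be f(x) = sum_{k>=0} a_k x^k. From f(x) * (1 - x - x^2) = 1 and matching coefficients:
 x^0: a_0 = 1.
 x^1: a_1 - a_0 = 0, so a_1 = 1.
 x^k (k >= 2): a_k - a_{k-1} - a_{k-2} = 0, i.e. a_k = a_{k-1} + a_{k-2}.
This is the Fibonacci-type recurrence shifted so that a_0 = a_1 = 1.
Iterating: a_0=1, a_1=1, a_2=2, a_3=3, a_4=5, a_5=8, a_6=13
a_6 = 13.

13


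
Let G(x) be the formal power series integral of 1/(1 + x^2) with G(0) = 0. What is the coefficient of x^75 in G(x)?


1/(1 + x^2) = sum_{j>=0} (-1)^j x^(2j). Integrating termwise with G(0) = 0:
G(x) = sum_{j>=0} (-1)^j x^(2j+1) / (2j+1) = arctan(x).
Only odd powers are nonzero. For x^75 write 75 = 2*37 + 1, giving
(-1)^37 / 75 = -1/75 = -1/75.

-1/75


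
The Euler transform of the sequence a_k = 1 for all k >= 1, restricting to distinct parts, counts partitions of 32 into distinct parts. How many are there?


Partitions of 32 into distinct parts can be computed via generating function.
Product (1+x)(1+x^2)(1+x^3)...
The coefficient of x^32 = 390

390


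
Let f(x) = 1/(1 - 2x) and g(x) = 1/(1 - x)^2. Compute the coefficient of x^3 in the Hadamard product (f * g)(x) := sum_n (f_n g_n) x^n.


f has coefficients f_k = 2^k. For g = 1/(1 - x)^2 the coefficient is g_k = C(k + 1, 1) = k + 1. The Hadamard coefficient is (f * g)_k = 2^k * (k + 1).
For k = 3: 2^3 * 4 = 8 * 4 = 32.

32


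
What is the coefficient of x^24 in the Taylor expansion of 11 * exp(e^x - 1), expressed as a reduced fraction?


exp(e^x - 1) = sum_{k>=0} Bell_k x^k / k!, where Bell_k is the k-th Bell number.
So the coefficient of x^24 is 11 * Bell_24 / 24!.
Computing: Bell_24 = 445958869294805289 and 24! = 620448401733239439360000, giving
11 * 445958869294805289/620448401733239439360000 = 148652956431601763/18801466719189073920000.

148652956431601763/18801466719189073920000


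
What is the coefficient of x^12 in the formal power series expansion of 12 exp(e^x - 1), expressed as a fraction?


exp(e^x - 1) is the exponential generating function for the Bell numbers Bell_k: exp(e^x - 1) = sum_{k>=0} Bell_k x^k / k!.
So the coefficient of x^12 in 12 exp(e^x - 1) is 12 Bell_12 / 12!.
Computing: Bell_12 = 4213597 and 12! = 479001600, giving
12 * 4213597/479001600 = 4213597/39916800.

4213597/39916800


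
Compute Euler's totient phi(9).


phi(n) counts integers in [1, n] coprime to n. Using the multiplicative formula phi(n) = n * prod_{p | n} (1 - 1/p):
9 = 3^2, so
phi(9) = 9 * (1 - 1/3) = 6.

6


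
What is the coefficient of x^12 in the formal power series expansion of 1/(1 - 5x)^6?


The general identity 1/(1 - c x)^r = sum_{k>=0} c^k C(k + r - 1, r - 1) x^k follows by substituting y = c x into 1/(1 - y)^r = sum_{k>=0} C(k + r - 1, r - 1) y^k.
For c = 5, r = 6, k = 12:
5^12 * C(17, 5) = 244140625 * 6188 = 1510742187500.

1510742187500


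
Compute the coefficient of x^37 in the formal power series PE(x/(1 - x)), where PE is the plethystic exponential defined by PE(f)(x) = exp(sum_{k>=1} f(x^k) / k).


For f(x) = x/(1 - x) we have
sum_{k>=1} f(x^k) / k = sum_{k>=1} (1/k) * x^k / (1 - x^k) = sum_{k, m >= 1} x^(k m) / k,
which after exponentiating simplifies to
PE(x/(1 - x)) = prod_{k>=1} 1 / (1 - x^k).
This is the generating function for the partition function p(n), so the coefficient of x^37 is p(37).
Computing p(37) by dynamic programming over parts 1, 2, ..., 37: p(37) = 21637.

21637


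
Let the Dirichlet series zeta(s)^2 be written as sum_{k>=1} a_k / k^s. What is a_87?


The Dirichlet convolution of the constant function 1 with itself gives (1 * 1)(k) = sum_{d | k} 1 = d(k), the number of positive divisors of k.
Since zeta(s) = sum_{k>=1} 1/k^s, we have zeta(s)^2 = sum_{k>=1} d(k)/k^s, so a_k = d(k).
For k = 87: the divisors are 1, 3, 29, 87.
Count = 4.

4


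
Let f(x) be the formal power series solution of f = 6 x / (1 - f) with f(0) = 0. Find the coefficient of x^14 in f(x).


Apply Lagrange inversion: f = 6 x * phi(f) with phi(t) = 1/(1 - t), so
[x^n] f = 6^n * (1/n) [t^(n-1)] phi(t)^n = 6^n * (1/n) [t^(n-1)] (1 - t)^(-n) = 6^n * (1/n) C(2n - 2, n - 1) = 6^n * C_{n-1}.
For n = 14: C_13 = C(26, 13) / 14 = 10400600/14 = 742900.
With the 6^14 = 78364164096 factor, the coefficient is 78364164096 * 742900 = 58216737506918400.

58216737506918400


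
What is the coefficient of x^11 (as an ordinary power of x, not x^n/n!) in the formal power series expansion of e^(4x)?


The exponential series is e^y = sum_{k>=0} y^k / k!. Substituting y = 4x gives
e^(4x) = sum_{k>=0} 4^k x^k / k!.
So the coefficient of x^n is a^n/n! with a = 4, n = 11:
4^11 / 11! = 4194304/39916800 = 16384/155925

16384/155925


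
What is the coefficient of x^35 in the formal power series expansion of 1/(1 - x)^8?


The negative binomial / multiset identity is
1/(1 - x)^r = sum_{k>=0} C(k + r - 1, r - 1) x^k.
Here r = 8 and k = 35, so the coefficient is
C(35 + 7, 7) = C(42, 7)
= 26978328

26978328


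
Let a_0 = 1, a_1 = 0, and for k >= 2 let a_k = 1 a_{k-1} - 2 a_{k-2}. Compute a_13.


Iterating the recurrence forward:
a_0 = 1
a_1 = 0
a_2 = 1*0 - 2*1 = -2
a_3 = 1*-2 - 2*0 = -2
a_4 = 1*-2 - 2*-2 = 2
a_5 = 1*2 - 2*-2 = 6
a_6 = 1*6 - 2*2 = 2
a_7 = 1*2 - 2*6 = -10
a_8 = 1*-10 - 2*2 = -14
a_9 = 1*-14 - 2*-10 = 6
a_10 = 1*6 - 2*-14 = 34
a_11 = 1*34 - 2*6 = 22
a_12 = 1*22 - 2*34 = -46
a_13 = 1*-46 - 2*22 = -90
So a_13 = -90.

-90


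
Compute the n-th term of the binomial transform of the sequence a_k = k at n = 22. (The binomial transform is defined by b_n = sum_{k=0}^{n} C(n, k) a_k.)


With a_k = k, b_n = sum_{k=0}^{n} C(n, k) k. Using k * C(n, k) = n * C(n-1, k-1) gives b_n = n * sum_{k>=1} C(n-1, k-1) = n * 2^(n-1).
For n = 22: 22 * 2^21 = 22 * 2097152 = 46137344.

46137344


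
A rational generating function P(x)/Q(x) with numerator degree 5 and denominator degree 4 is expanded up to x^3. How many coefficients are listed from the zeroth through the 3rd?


Expanding up to x^3 gives the coefficients for x^0, x^1, ..., x^3.
That is 3 + 1 = 4 coefficients in total.

4


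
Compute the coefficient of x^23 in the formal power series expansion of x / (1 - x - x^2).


Let f(x) = sum_{k>=0} a_k x^k. Multiplying f(x) * (1 - x - x^2) = x and matching coefficients gives a_0 = 0, a_1 = 1, and a_k = a_{k-1} + a_{k-2} for k >= 2. These are the Fibonacci numbers F_k.
Iterating from F_0 = 0, F_1 = 1:
F_0=0, F_1=1, F_2=1, F_3=2, F_4=3, F_5=5, F_6=8, F_7=13, F_8=21, F_9=34, ...
F_23 = 28657.

28657


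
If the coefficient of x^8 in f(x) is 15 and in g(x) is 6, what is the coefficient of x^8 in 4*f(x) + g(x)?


Scalar multiplication scales coefficients: 4 * 15 = 60.
Then add the g coefficient: 60 + 6
= 66

66


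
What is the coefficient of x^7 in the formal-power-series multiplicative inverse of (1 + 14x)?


The inverse is 1/(1 + 14x). Apply the geometric identity 1/(1 - y) = sum_{k>=0} y^k with y = -14x:
1/(1 + 14x) = sum_{k>=0} (-14)^k x^k.
So the coefficient of x^7 is (-14)^7 = -105413504.

-105413504


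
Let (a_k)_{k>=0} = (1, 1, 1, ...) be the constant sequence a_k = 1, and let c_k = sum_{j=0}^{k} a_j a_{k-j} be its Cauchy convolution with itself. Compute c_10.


Since a_j = 1 for all j >= 0, the convolution sum becomes
c_k = sum_{j=0}^{k} 1 * 1 = 1 * (k + 1).
Equivalently, the generating function of (a_k) is 1/(1 - x) and its square is 1/(1 - x)^2 = sum_{k>=0} 1(k + 1) x^k.
For k = 10: 1 * 11 = 11.

11


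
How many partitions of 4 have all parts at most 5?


Using the generating function (1-x)^(-1)(1-x^2)^(-1)...(1-x^5)^(-1),
the coefficient of x^4 counts these restricted partitions.
Result = 5

5


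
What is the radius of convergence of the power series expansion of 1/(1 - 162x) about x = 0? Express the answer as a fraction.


Expanding 1/(1 - 162x) = sum_{k>=0} 162^k x^k, the series converges when |162x| < 1, i.e., |x| < 1/162.
So the radius of convergence is 1/162 = 1/162.

1/162


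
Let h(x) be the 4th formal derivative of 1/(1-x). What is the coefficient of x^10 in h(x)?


Differentiating 4 times: d^4/dx^4 [1/(1-x)] = 4!/(1-x)^5.
The expansion 1/(1-x)^5 = sum_{k>=0} C(k+4, 4) x^k, so the coefficient of x^n in 4!/(1-x)^5 is 4! * C(n+4, 4).
For n = 10: 24 * C(14, 4) = 24 * 1001 = 24024

24024


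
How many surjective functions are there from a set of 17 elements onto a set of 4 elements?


By inclusion-exclusion on which target elements are missed, the number of surjections from an n-set onto a k-set is
surj(n, k) = sum_{j=0}^{k} (-1)^j C(k, j) (k - j)^n.
Equivalently surj(n, k) = k! * S(n, k), where S(n, k) is the Stirling number of the second kind.
For n = 17, k = 4:
S(17, 4) = 694337290, so
surj = 4! * 694337290 = 24 * 694337290 = 16664094960.

16664094960


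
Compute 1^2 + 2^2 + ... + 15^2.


This power sum has a closed form given by Faulhaber's formula
sum_{k=1}^{m} k^p = (1 / (p + 1)) * sum_{j=0}^{p} C(p + 1, j) B_j m^(p + 1 - j),
but for small m direct computation is fastest:
1 + 4 + 9 + 16 + 25 + 36 + 49 + 64 + 81 + 100 + 121 + 144 + 169 + 196 + 225 = 1240.

1240


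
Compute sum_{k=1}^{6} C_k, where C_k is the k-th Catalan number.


C_1 through C_6: 1, 2, 5, 14, 42, 132
Sum = 1 + 2 + 5 + 14 + 42 + 132
= 196

196


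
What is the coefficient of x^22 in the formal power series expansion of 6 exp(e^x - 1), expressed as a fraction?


exp(e^x - 1) is the exponential generating function for the Bell numbers Bell_k: exp(e^x - 1) = sum_{k>=0} Bell_k x^k / k!.
So the coefficient of x^22 in 6 exp(e^x - 1) is 6 Bell_22 / 22!.
Computing: Bell_22 = 4506715738447323 and 22! = 1124000727777607680000, giving
6 * 4506715738447323/1124000727777607680000 = 88366975263673/3673204992737280000.

88366975263673/3673204992737280000


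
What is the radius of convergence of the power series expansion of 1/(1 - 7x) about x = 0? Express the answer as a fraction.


Expanding 1/(1 - 7x) = sum_{k>=0} 7^k x^k, the series converges when |7x| < 1, i.e., |x| < 1/7.
So the radius of convergence is 1/7 = 1/7.

1/7


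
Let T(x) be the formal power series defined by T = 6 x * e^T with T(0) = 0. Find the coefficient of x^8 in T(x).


Apply the Lagrange inversion formula: if T = 6 x * phi(T) with phi(t) = e^t, then
[x^n] T = 6^n * (1/n) [t^(n-1)] phi(t)^n = 6^n * (1/n) [t^(n-1)] e^(n t) = 6^n * (1/n) * n^(n-1) / (n-1)! = 6^n * n^(n-1) / n!.
When c = 1 this is the Cayley count of rooted labeled trees on n vertices, divided by n!.
For n = 8: 6^8 * 8^7 / 8! = 1679616 * 2097152/40320 = 3057647616/35.

3057647616/35


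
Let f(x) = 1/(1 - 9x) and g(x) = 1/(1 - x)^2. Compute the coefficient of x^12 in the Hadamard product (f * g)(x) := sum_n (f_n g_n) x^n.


f has coefficients f_k = 9^k. For g = 1/(1 - x)^2 the coefficient is g_k = C(k + 1, 1) = k + 1. The Hadamard coefficient is (f * g)_k = 9^k * (k + 1).
For k = 12: 9^12 * 13 = 282429536481 * 13 = 3671583974253.

3671583974253


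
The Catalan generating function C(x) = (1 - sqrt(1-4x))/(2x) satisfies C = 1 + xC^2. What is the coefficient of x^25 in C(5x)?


Substituting x -> 5x scales the n-th coefficient by 5^n, so [x^25] C(5x) = 5^25 * C_25.
C_25 = C(2*25, 25)/(26) = 126410606437752/26 = 4861946401452.
So 5^25 * 4861946401452 = 298023223876953125 * 4861946401452 = 1448972940877676010131835937500.

1448972940877676010131835937500


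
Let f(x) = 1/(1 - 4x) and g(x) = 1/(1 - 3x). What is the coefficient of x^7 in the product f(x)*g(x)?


The coefficient of x^n in f*g is the Cauchy product: sum_{k=0}^{n} a^k * b^(n-k).
With a=4, b=3, n=7:
sum_{k=0}^{7} 4^k * 3^(7-k)
= 58975

58975


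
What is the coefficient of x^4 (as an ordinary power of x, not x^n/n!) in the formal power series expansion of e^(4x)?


The exponential series is e^y = sum_{k>=0} y^k / k!. Substituting y = 4x gives
e^(4x) = sum_{k>=0} 4^k x^k / k!.
So the coefficient of x^n is a^n/n! with a = 4, n = 4:
4^4 / 4! = 256/24 = 32/3

32/3


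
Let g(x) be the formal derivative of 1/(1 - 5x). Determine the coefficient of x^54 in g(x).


Differentiate termwise: d/dx sum_{k>=0} 5^k x^k = sum_{k>=1} k 5^k x^(k-1) = sum_{j>=0} (j+1) 5^(j+1) x^j.
Equivalently, d/dx [1/(1 - 5x)] = 5/(1 - 5x)^2.
For j = 54: 55 * 5^55 = 55 * 277555756156289135105907917022705078125 = 15265566588595902430824935436248779296875.

15265566588595902430824935436248779296875


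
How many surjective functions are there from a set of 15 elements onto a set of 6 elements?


By inclusion-exclusion on which target elements are missed, the number of surjections from an n-set onto a k-set is
surj(n, k) = sum_{j=0}^{k} (-1)^j C(k, j) (k - j)^n.
Equivalently surj(n, k) = k! * S(n, k), where S(n, k) is the Stirling number of the second kind.
For n = 15, k = 6:
S(15, 6) = 420693273, so
surj = 6! * 420693273 = 720 * 420693273 = 302899156560.

302899156560


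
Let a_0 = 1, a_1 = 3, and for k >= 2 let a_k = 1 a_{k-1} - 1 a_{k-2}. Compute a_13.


Iterating the recurrence forward:
a_0 = 1
a_1 = 3
a_2 = 1*3 - 1*1 = 2
a_3 = 1*2 - 1*3 = -1
a_4 = 1*-1 - 1*2 = -3
a_5 = 1*-3 - 1*-1 = -2
a_6 = 1*-2 - 1*-3 = 1
a_7 = 1*1 - 1*-2 = 3
a_8 = 1*3 - 1*1 = 2
a_9 = 1*2 - 1*3 = -1
a_10 = 1*-1 - 1*2 = -3
a_11 = 1*-3 - 1*-1 = -2
a_12 = 1*-2 - 1*-3 = 1
a_13 = 1*1 - 1*-2 = 3
So a_13 = 3.

3


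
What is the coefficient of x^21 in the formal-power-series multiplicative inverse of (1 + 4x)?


The inverse is 1/(1 + 4x). Apply the geometric identity 1/(1 - y) = sum_{k>=0} y^k with y = -4x:
1/(1 + 4x) = sum_{k>=0} (-4)^k x^k.
So the coefficient of x^21 is (-4)^21 = -4398046511104.

-4398046511104


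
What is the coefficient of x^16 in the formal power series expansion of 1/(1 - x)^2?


The negative binomial / multiset identity is
1/(1 - x)^r = sum_{k>=0} C(k + r - 1, r - 1) x^k.
Here r = 2 and k = 16, so the coefficient is
C(16 + 1, 1) = C(17, 1)
= 17

17


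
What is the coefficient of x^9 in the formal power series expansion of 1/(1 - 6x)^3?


The general identity 1/(1 - c x)^r = sum_{k>=0} c^k C(k + r - 1, r - 1) x^k follows by substituting y = c x into 1/(1 - y)^r = sum_{k>=0} C(k + r - 1, r - 1) y^k.
For c = 6, r = 3, k = 9:
6^9 * C(11, 2) = 10077696 * 55 = 554273280.

554273280


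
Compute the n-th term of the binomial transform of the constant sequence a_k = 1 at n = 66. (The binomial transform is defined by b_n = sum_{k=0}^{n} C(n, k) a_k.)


With a_k = 1 for all k, b_n = sum_{k=0}^{n} C(n, k) = 2^n by the binomial theorem.
For n = 66: 2^66 = 73786976294838206464.

73786976294838206464


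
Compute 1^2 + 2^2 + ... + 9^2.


This power sum has a closed form given by Faulhaber's formula
sum_{k=1}^{m} k^p = (1 / (p + 1)) * sum_{j=0}^{p} C(p + 1, j) B_j m^(p + 1 - j),
but for small m direct computation is fastest:
1 + 4 + 9 + 16 + 25 + 36 + 49 + 64 + 81 = 285.

285


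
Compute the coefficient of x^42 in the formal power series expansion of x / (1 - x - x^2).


Let f(x) = sum_{k>=0} a_k x^k. Multiplying f(x) * (1 - x - x^2) = x and matching coefficients gives a_0 = 0, a_1 = 1, and a_k = a_{k-1} + a_{k-2} for k >= 2. These are the Fibonacci numbers F_k.
Iterating from F_0 = 0, F_1 = 1:
F_0=0, F_1=1, F_2=1, F_3=2, F_4=3, F_5=5, F_6=8, F_7=13, F_8=21, F_9=34, ...
F_42 = 267914296.

267914296


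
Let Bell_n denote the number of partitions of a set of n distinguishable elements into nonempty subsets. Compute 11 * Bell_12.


Bell_12 can be computed from the Bell triangle or from Dobinski's identity Bell_n = (1/e) * sum_{k>=0} k^n / k!.
Computing Bell_12 = 4213597.
Then 11 * 4213597 = 46349567.

46349567


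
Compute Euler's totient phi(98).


phi(n) counts integers in [1, n] coprime to n. Using the multiplicative formula phi(n) = n * prod_{p | n} (1 - 1/p):
98 = 2 * 7^2, so
phi(98) = 98 * (1 - 1/2) * (1 - 1/7) = 42.

42


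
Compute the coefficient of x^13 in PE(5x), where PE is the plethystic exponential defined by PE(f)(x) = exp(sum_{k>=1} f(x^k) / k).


With f(x) = 5x, the exponent is sum_{k>=1} 5 x^k / k = 5 * (-ln(1 - x)). Exponentiating:
PE(5x) = exp(-5 ln(1 - x)) = 1/(1 - x)^5.
By the negative binomial expansion, [x^n] 1/(1 - x)^5 = C(n + 4, 4).
For n = 13: C(17, 4) = 2380.

2380


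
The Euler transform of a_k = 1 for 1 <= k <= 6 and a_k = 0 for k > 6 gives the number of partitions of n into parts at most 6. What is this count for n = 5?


Partitions of 5 into parts at most 6:
Using generating function (1-x)^(-1)(1-x^2)^(-1)...(1-x^6)^(-1),
the coefficient of x^5 = 7

7


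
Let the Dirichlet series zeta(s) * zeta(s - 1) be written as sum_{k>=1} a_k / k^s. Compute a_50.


Convolution gives a_k = sum_{d | k} d * 1 = sum_{d | k} d = sigma(k), the sum of positive divisors of k.
For k = 50, the divisors are 1, 2, 5, 10, 25, 50, so
sigma(50) = 1 + 2 + 5 + 10 + 25 + 50 = 93.

93


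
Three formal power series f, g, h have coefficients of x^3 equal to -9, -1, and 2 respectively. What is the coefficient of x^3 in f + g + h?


Series addition is componentwise:
-9 + -1 + 2
= -8

-8


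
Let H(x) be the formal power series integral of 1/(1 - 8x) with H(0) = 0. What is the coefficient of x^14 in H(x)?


1/(1 - 8x) = sum_{k>=0} 8^k x^k. Integrating termwise with H(0) = 0:
H(x) = sum_{k>=0} 8^k x^(k+1) / (k+1) = sum_{m>=1} 8^(m-1) x^m / m.
For m = 14: 8^13/14 = 549755813888/14 = 274877906944/7.

274877906944/7


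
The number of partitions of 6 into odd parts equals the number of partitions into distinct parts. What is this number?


Computing partitions of 6 into odd parts (1, 3, 5, ...):
Using the generating function prod_{k>=0} 1/(1-x^(2k+1)),
the count is 4

4


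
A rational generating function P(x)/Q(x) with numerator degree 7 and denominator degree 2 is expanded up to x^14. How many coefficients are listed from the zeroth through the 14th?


Expanding up to x^14 gives the coefficients for x^0, x^1, ..., x^14.
That is 14 + 1 = 15 coefficients in total.

15


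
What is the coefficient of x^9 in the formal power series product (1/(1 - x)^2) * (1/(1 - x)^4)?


Combine the factors: (1/(1 - x)^2) * (1/(1 - x)^4) = 1/(1 - x)^6.
Then use 1/(1 - x)^r = sum_{k>=0} C(k + r - 1, r - 1) x^k with r = 6 and k = 9:
C(14, 5) = 2002.

2002


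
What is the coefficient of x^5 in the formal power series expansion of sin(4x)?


The Maclaurin series is sin(t) = sum_{k>=0} (-1)^k t^(2k+1) / (2k+1)!, so substituting t = 4x, only odd powers of x are nonzero, with coefficient of x^(2k+1) equal to (-1)^k 4^(2k+1) / (2k+1)!.
Write 5 = 2*2 + 1, giving the coefficient (-1)^2 * 4^5 / 5! = 1024/120 = 128/15.

128/15


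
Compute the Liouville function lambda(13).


The Liouville function is lambda(k) = (-1)^Omega(k), where Omega(k) counts the prime factors of k with multiplicity.
Factoring: 13 = 13, so Omega(13) = 1.
lambda(13) = (-1)^1 = -1.

-1


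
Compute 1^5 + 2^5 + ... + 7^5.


This power sum has a closed form given by Faulhaber's formula
sum_{k=1}^{m} k^p = (1 / (p + 1)) * sum_{j=0}^{p} C(p + 1, j) B_j m^(p + 1 - j),
but for small m direct computation is fastest:
1 + 32 + 243 + 1024 + 3125 + 7776 + 16807 = 29008.

29008


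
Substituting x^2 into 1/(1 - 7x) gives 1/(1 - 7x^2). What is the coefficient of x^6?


The coefficient of x^(2m) in 1/(1 - 7x^2) is 7^m.
With n = 6 = 2*3, the coefficient is 7^3 = 343.

343


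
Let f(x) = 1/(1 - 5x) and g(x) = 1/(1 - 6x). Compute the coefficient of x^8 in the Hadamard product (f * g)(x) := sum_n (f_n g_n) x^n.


f has coefficients f_k = 5^k and g has coefficients g_k = 6^k, so the Hadamard product has coefficient (f*g)_k = 5^k * 6^k = 30^k.
For k = 8: 30^8 = 656100000000.

656100000000


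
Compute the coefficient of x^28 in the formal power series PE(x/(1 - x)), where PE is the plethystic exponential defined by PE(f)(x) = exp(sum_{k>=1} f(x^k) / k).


For f(x) = x/(1 - x) we have
sum_{k>=1} f(x^k) / k = sum_{k>=1} (1/k) * x^k / (1 - x^k) = sum_{k, m >= 1} x^(k m) / k,
which after exponentiating simplifies to
PE(x/(1 - x)) = prod_{k>=1} 1 / (1 - x^k).
This is the generating function for the partition function p(n), so the coefficient of x^28 is p(28).
Computing p(28) by dynamic programming over parts 1, 2, ..., 28: p(28) = 3718.

3718


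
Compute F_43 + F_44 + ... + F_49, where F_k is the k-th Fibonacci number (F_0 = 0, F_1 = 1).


Use the identity sum_{k=0}^{N} F_k = F_{N+2} - 1 (which follows from F_{k+2} - F_{k+1} = F_k). Then
sum_{k=43}^{49} F_k = (F_{51} - 1) - (F_{44} - 1) = F_{51} - F_{44}.
Computing: F_{51} = 20365011074, F_{44} = 701408733, so
Sum = 20365011074 - 701408733 = 19663602341.

19663602341


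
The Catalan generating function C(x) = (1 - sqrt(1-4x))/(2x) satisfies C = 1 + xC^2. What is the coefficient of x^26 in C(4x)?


Substituting x -> 4x scales the n-th coefficient by 4^n, so [x^26] C(4x) = 4^26 * C_26.
C_26 = C(2*26, 26)/(27) = 495918532948104/27 = 18367353072152.
So 4^26 * 18367353072152 = 4503599627370496 * 18367353072152 = 82719204451526082131124027392.

82719204451526082131124027392


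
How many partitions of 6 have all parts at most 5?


Using the generating function (1-x)^(-1)(1-x^2)^(-1)...(1-x^5)^(-1),
the coefficient of x^6 counts these restricted partitions.
Result = 10

10


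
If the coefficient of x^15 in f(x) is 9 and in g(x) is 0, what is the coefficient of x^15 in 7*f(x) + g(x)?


Scalar multiplication scales coefficients: 7 * 9 = 63.
Then add the g coefficient: 63 + 0
= 63

63


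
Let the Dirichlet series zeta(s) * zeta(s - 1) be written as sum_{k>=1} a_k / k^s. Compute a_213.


Convolution gives a_k = sum_{d | k} d * 1 = sum_{d | k} d = sigma(k), the sum of positive divisors of k.
For k = 213, the divisors are 1, 3, 71, 213, so
sigma(213) = 1 + 3 + 71 + 213 = 288.

288


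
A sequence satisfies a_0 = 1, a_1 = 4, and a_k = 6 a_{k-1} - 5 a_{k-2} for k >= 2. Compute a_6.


The characteristic equation is t^2 - 6 t + 5 = 0, with roots r_1 = 5 and r_2 = 1 (so c_1 = r_1 + r_2, c_2 = -r_1 r_2 as required).
One can use the closed form a_n = A r_1^n + B r_2^n, but direct iteration is more reliable:
a_0 = 1, a_1 = 4, a_2 = 19, a_3 = 94, a_4 = 469, a_5 = 2344, a_6 = 11719.
So a_6 = 11719.

11719


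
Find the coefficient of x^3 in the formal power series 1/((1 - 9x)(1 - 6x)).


By partial fractions or Cauchy convolution:
The coefficient equals sum_{k=0}^{3} 9^k * 6^(3-k).
= 1755

1755


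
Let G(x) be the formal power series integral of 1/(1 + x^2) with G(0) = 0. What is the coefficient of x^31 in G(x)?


1/(1 + x^2) = sum_{j>=0} (-1)^j x^(2j). Integrating termwise with G(0) = 0:
G(x) = sum_{j>=0} (-1)^j x^(2j+1) / (2j+1) = arctan(x).
Only odd powers are nonzero. For x^31 write 31 = 2*15 + 1, giving
(-1)^15 / 31 = -1/31 = -1/31.

-1/31


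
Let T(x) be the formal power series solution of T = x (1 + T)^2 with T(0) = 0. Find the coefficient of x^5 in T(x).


Apply the Lagrange inversion formula: if T = x * phi(T) with phi(t) = (1 + t)^2, then [x^n] T = (1/n) [t^(n-1)] phi(t)^n = (1/n) [t^(n-1)] (1 + t)^(2n) = (1/n) C(2n, n-1).
Using the identity C(2n, n-1) = C(2n, n) * n / (n+1), the unscaled factor equals C(2n, n) / (n+1) = C_n, the n-th Catalan number.
For n = 5: C_5 = C(10, 5) / 6 = 252/6 = 42 = 42.

42
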